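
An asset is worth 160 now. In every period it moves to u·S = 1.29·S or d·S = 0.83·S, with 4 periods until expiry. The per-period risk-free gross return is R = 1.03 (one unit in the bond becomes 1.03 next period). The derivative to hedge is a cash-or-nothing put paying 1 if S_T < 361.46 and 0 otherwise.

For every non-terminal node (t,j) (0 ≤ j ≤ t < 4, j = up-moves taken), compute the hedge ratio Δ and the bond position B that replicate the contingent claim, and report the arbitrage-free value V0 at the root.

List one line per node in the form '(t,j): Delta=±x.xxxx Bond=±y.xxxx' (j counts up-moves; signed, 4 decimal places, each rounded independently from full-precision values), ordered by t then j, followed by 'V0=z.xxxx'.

(0,0): Delta=-0.0010 Bond=1.0202
(1,0): Delta=0.0000 Bond=0.9151
(1,1): Delta=-0.0019 Bond=1.2273
(2,0): Delta=0.0000 Bond=0.9426
(2,1): Delta=0.0000 Bond=0.9426
(2,2): Delta=-0.0034 Bond=1.6821
(3,0): Delta=0.0000 Bond=0.9709
(3,1): Delta=0.0000 Bond=0.9709
(3,2): Delta=0.0000 Bond=0.9709
(3,3): Delta=-0.0063 Bond=2.7227
V0=0.8567

The replicating-portfolio and risk-neutral prices coincide; use p* = (1.03−0.83)/(1.29−0.83) = 0.4348 for the latter.
At expiry t=4: V(4,0)=1.0000, V(4,1)=1.0000, V(4,2)=1.0000, V(4,3)=1.0000, V(4,4)=0.0000
(3,0): S=91.4859. Δ = (V_up−V_dn)/(S_up−S_dn) = (1.0000−1.0000)/(118.0168−75.9333) = 0.0000. V = [p*·1.0000 + (1−p*)·1.0000]/1.03 = 0.9709. B = V − Δ·S = 0.9709.
(3,1): S=142.1890. Δ = (V_up−V_dn)/(S_up−S_dn) = (1.0000−1.0000)/(183.4238−118.0168) = 0.0000. V = [p*·1.0000 + (1−p*)·1.0000]/1.03 = 0.9709. B = V − Δ·S = 0.9709.
(3,2): S=220.9925. Δ = (V_up−V_dn)/(S_up−S_dn) = (1.0000−1.0000)/(285.0803−183.4238) = 0.0000. V = [p*·1.0000 + (1−p*)·1.0000]/1.03 = 0.9709. B = V − Δ·S = 0.9709.
(3,3): S=343.4702. Δ = (V_up−V_dn)/(S_up−S_dn) = (0.0000−1.0000)/(443.0766−285.0803) = -0.0063. V = [p*·0.0000 + (1−p*)·1.0000]/1.03 = 0.5488. B = V − Δ·S = 2.7227.
(2,0): S=110.2240. Δ = (V_up−V_dn)/(S_up−S_dn) = (0.9709−0.9709)/(142.1890−91.4859) = 0.0000. V = [p*·0.9709 + (1−p*)·0.9709]/1.03 = 0.9426. B = V − Δ·S = 0.9426.
(2,1): S=171.3120. Δ = (V_up−V_dn)/(S_up−S_dn) = (0.9709−0.9709)/(220.9925−142.1890) = 0.0000. V = [p*·0.9709 + (1−p*)·0.9709]/1.03 = 0.9426. B = V − Δ·S = 0.9426.
(2,2): S=266.2560. Δ = (V_up−V_dn)/(S_up−S_dn) = (0.5488−0.9709)/(343.4702−220.9925) = -0.0034. V = [p*·0.5488 + (1−p*)·0.9709]/1.03 = 0.7644. B = V − Δ·S = 1.6821.
(1,0): S=132.8000. Δ = (V_up−V_dn)/(S_up−S_dn) = (0.9426−0.9426)/(171.3120−110.2240) = 0.0000. V = [p*·0.9426 + (1−p*)·0.9426]/1.03 = 0.9151. B = V − Δ·S = 0.9151.
(1,1): S=206.4000. Δ = (V_up−V_dn)/(S_up−S_dn) = (0.7644−0.9426)/(266.2560−171.3120) = -0.0019. V = [p*·0.7644 + (1−p*)·0.9426]/1.03 = 0.8399. B = V − Δ·S = 1.2273.
(0,0): S=160.0000. Δ = (V_up−V_dn)/(S_up−S_dn) = (0.8399−0.9151)/(206.4000−132.8000) = -0.0010. V = [p*·0.8399 + (1−p*)·0.9151]/1.03 = 0.8567. B = V − Δ·S = 1.0202.
Check: Δ(0,0)·S0 + B(0,0) = 0.8567 = V0.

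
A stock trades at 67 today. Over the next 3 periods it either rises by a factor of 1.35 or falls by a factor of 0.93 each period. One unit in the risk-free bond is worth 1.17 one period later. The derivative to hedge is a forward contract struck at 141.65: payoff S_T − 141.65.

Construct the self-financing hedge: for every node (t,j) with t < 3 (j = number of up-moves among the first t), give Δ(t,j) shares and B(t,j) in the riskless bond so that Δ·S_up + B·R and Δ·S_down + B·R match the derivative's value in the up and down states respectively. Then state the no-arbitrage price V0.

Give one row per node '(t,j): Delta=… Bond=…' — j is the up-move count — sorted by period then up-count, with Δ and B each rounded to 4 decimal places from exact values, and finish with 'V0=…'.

(0,0): Delta=1.0000 Bond=-88.4421
(1,0): Delta=1.0000 Bond=-103.4772
(1,1): Delta=1.0000 Bond=-103.4772
(2,0): Delta=1.0000 Bond=-121.0684
(2,1): Delta=1.0000 Bond=-121.0684
(2,2): Delta=1.0000 Bond=-121.0684
V0=-21.4421

No-arbitrage ⇒ martingale measure with p* = (R−d)/(u−d) = 0.5714.
Terminal values V(3,·): V(3,0)=-87.7581, V(3,1)=-63.4198, V(3,2)=-28.0900, V(3,3)=23.1951
  t=2,j=0: stock 57.9483 → up 78.2302 (V=-63.4198), down 53.8919 (V=-87.7581). Price -63.1201; hedge Δ=1.0000, bond B=-121.0684.
  t=2,j=1: stock 84.1185 → up 113.5600 (V=-28.0900), down 78.2302 (V=-63.4198). Price -36.9499; hedge Δ=1.0000, bond B=-121.0684.
  t=2,j=2: stock 122.1075 → up 164.8451 (V=23.1951), down 113.5600 (V=-28.0900). Price 1.0391; hedge Δ=1.0000, bond B=-121.0684.
  t=1,j=0: stock 62.3100 → up 84.1185 (V=-36.9499), down 57.9483 (V=-63.1201). Price -41.1672; hedge Δ=1.0000, bond B=-103.4772.
  t=1,j=1: stock 90.4500 → up 122.1075 (V=1.0391), down 84.1185 (V=-36.9499). Price -13.0272; hedge Δ=1.0000, bond B=-103.4772.
  t=0,j=0: stock 67.0000 → up 90.4500 (V=-13.0272), down 62.3100 (V=-41.1672). Price -21.4421; hedge Δ=1.0000, bond B=-88.4421.
Check: Δ(0,0)·S0 + B(0,0) = -21.4421 = V0.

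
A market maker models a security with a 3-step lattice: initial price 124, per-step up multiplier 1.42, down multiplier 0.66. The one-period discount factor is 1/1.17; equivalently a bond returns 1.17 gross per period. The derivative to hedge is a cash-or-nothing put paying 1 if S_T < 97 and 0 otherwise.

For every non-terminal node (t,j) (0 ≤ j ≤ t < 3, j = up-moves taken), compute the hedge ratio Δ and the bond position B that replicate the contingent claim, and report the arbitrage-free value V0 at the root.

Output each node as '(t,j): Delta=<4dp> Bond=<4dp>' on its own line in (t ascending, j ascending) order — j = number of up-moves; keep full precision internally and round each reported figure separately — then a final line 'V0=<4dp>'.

(0,0): Delta=-0.0034 Bond=0.5826
(1,0): Delta=-0.0092 Bond=1.1562
(1,1): Delta=-0.0021 Bond=0.4490
(2,0): Delta=0.0000 Bond=0.8547
(2,1): Delta=-0.0113 Bond=1.5969
(2,2): Delta=0.0000 Bond=0.0000
V0=0.1582

Under the risk-neutral measure, an up-move has probability p* = (R−d)/(u−d) = 0.6711 and values discount at R = 1.17.
Payoff layer (t=3): V(3,0)=1.0000, V(3,1)=1.0000, V(3,2)=0.0000, V(3,3)=0.0000
  t=2,j=0: stock 54.0144 → up 76.7004 (V=1.0000), down 35.6495 (V=1.0000). Price 0.8547; hedge Δ=0.0000, bond B=0.8547.
  t=2,j=1: stock 116.2128 → up 165.0222 (V=0.0000), down 76.7004 (V=1.0000). Price 0.2812; hedge Δ=-0.0113, bond B=1.5969.
  t=2,j=2: stock 250.0336 → up 355.0477 (V=0.0000), down 165.0222 (V=0.0000). Price 0.0000; hedge Δ=0.0000, bond B=0.0000.
  t=1,j=0: stock 81.8400 → up 116.2128 (V=0.2812), down 54.0144 (V=0.8547). Price 0.4016; hedge Δ=-0.0092, bond B=1.1562.
  t=1,j=1: stock 176.0800 → up 250.0336 (V=0.0000), down 116.2128 (V=0.2812). Price 0.0790; hedge Δ=-0.0021, bond B=0.4490.
  t=0,j=0: stock 124.0000 → up 176.0800 (V=0.0790), down 81.8400 (V=0.4016). Price 0.1582; hedge Δ=-0.0034, bond B=0.5826.
The time-0 hedge costs 0.1582, which is the no-arbitrage price.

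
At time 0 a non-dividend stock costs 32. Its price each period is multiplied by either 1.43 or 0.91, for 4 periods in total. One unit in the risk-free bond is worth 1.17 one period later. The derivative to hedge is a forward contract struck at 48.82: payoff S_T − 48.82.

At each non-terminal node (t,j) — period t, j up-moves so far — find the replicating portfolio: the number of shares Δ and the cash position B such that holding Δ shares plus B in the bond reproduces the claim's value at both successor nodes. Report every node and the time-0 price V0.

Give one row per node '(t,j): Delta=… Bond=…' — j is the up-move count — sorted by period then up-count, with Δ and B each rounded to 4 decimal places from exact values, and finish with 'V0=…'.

The replicating-portfolio and risk-neutral prices coincide; use p* = (1.17−0.91)/(1.43−0.91) = 0.5000 for the latter.
Terminal payoffs: V(4,0)=-26.8760, V(4,1)=-14.3366, V(4,2)=5.3682, V(4,3)=36.3329, V(4,4)=84.9917
  t=3,j=0: stock 24.1143 → up 34.4834 (V=-14.3366), down 21.9440 (V=-26.8760). Price -17.6122; hedge Δ=1.0000, bond B=-41.7265.
  t=3,j=1: stock 37.8939 → up 54.1882 (V=5.3682), down 34.4834 (V=-14.3366). Price -3.8326; hedge Δ=1.0000, bond B=-41.7265.
  t=3,j=2: stock 59.5475 → up 85.1529 (V=36.3329), down 54.1882 (V=5.3682). Price 17.8210; hedge Δ=1.0000, bond B=-41.7265.
  t=3,j=3: stock 93.5746 → up 133.8117 (V=84.9917), down 85.1529 (V=36.3329). Price 51.8481; hedge Δ=1.0000, bond B=-41.7265.
  t=2,j=0: stock 26.4992 → up 37.8939 (V=-3.8326), down 24.1143 (V=-17.6122). Price -9.1645; hedge Δ=1.0000, bond B=-35.6637.
  t=2,j=1: stock 41.6416 → up 59.5475 (V=17.8210), down 37.8939 (V=-3.8326). Price 5.9779; hedge Δ=1.0000, bond B=-35.6637.
  t=2,j=2: stock 65.4368 → up 93.5746 (V=51.8481), down 59.5475 (V=17.8210). Price 29.7731; hedge Δ=1.0000, bond B=-35.6637.
  t=1,j=0: stock 29.1200 → up 41.6416 (V=5.9779), down 26.4992 (V=-9.1645). Price -1.3618; hedge Δ=1.0000, bond B=-30.4818.
  t=1,j=1: stock 45.7600 → up 65.4368 (V=29.7731), down 41.6416 (V=5.9779). Price 15.2782; hedge Δ=1.0000, bond B=-30.4818.
  t=0,j=0: stock 32.0000 → up 45.7600 (V=15.2782), down 29.1200 (V=-1.3618). Price 5.9472; hedge Δ=1.0000, bond B=-26.0528.
Root portfolio cost Δ·32+B reproduces V0=5.9472.

(0,0): Delta=1.0000 Bond=-26.0528
(1,0): Delta=1.0000 Bond=-30.4818
(1,1): Delta=1.0000 Bond=-30.4818
(2,0): Delta=1.0000 Bond=-35.6637
(2,1): Delta=1.0000 Bond=-35.6637
(2,2): Delta=1.0000 Bond=-35.6637
(3,0): Delta=1.0000 Bond=-41.7265
(3,1): Delta=1.0000 Bond=-41.7265
(3,2): Delta=1.0000 Bond=-41.7265
(3,3): Delta=1.0000 Bond=-41.7265
V0=5.9472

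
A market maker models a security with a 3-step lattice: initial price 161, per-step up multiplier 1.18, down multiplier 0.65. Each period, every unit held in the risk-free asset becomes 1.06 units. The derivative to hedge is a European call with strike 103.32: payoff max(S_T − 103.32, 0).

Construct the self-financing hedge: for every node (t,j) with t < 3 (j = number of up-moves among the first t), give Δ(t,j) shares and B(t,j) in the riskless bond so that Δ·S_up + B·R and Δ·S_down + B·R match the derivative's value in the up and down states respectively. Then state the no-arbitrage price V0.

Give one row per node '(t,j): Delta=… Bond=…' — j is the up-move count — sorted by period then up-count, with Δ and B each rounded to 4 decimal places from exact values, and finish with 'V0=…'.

(0,0): Delta=0.8965 Bond=-67.2062
(1,0): Delta=0.5578 Bond=-35.7969
(1,1): Delta=0.9511 Bond=-81.6117
(2,0): Delta=0.0000 Bond=0.0000
(2,1): Delta=0.6478 Bond=-49.0504
(2,2): Delta=1.0000 Bond=-97.4717
V0=77.1294

Under the risk-neutral measure, an up-move has probability p* = (R−d)/(u−d) = 0.7736 and values discount at R = 1.06.
Terminal payoffs: V(3,0)=0.0000, V(3,1)=0.0000, V(3,2)=42.3947, V(3,3)=161.2082
(2,0): S=68.0225. Δ = (V_up−V_dn)/(S_up−S_dn) = (0.0000−0.0000)/(80.2666−44.2146) = 0.0000. V = [p*·0.0000 + (1−p*)·0.0000]/1.06 = 0.0000. B = V − Δ·S = 0.0000.
(2,1): S=123.4870. Δ = (V_up−V_dn)/(S_up−S_dn) = (42.3947−0.0000)/(145.7147−80.2665) = 0.6478. V = [p*·42.3947 + (1−p*)·0.0000]/1.06 = 30.9395. B = V − Δ·S = -49.0504.
(2,2): S=224.1764. Δ = (V_up−V_dn)/(S_up−S_dn) = (161.2082−42.3947)/(264.5282−145.7147) = 1.0000. V = [p*·161.2082 + (1−p*)·42.3947]/1.06 = 126.7047. B = V − Δ·S = -97.4717.
(1,0): S=104.6500. Δ = (V_up−V_dn)/(S_up−S_dn) = (30.9395−0.0000)/(123.4870−68.0225) = 0.5578. V = [p*·30.9395 + (1−p*)·0.0000]/1.06 = 22.5796. B = V − Δ·S = -35.7969.
(1,1): S=189.9800. Δ = (V_up−V_dn)/(S_up−S_dn) = (126.7047−30.9395)/(224.1764−123.4870) = 0.9511. V = [p*·126.7047 + (1−p*)·30.9395]/1.06 = 99.0774. B = V − Δ·S = -81.6117.
(0,0): S=161.0000. Δ = (V_up−V_dn)/(S_up−S_dn) = (99.0774−22.5796)/(189.9800−104.6500) = 0.8965. V = [p*·99.0774 + (1−p*)·22.5796]/1.06 = 77.1294. B = V − Δ·S = -67.2062.
Each (Δ,B) replicates both successor values, so the strategy is self-financing and V0 is arbitrage-free.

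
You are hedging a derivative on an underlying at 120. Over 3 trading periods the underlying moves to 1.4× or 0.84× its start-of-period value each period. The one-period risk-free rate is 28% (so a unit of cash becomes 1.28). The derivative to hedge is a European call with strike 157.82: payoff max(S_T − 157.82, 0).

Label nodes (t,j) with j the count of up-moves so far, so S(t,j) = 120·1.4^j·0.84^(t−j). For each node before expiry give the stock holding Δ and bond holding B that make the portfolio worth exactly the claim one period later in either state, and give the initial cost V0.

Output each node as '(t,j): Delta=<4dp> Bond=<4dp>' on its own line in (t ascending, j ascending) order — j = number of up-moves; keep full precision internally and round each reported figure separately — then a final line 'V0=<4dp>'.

No-arbitrage ⇒ martingale measure with p* = (R−d)/(u−d) = 0.7857.
Payoff layer (t=3): V(3,0)=0.0000, V(3,1)=0.0000, V(3,2)=39.7480, V(3,3)=171.4600
(2,0): S=84.6720. Δ = (V_up−V_dn)/(S_up−S_dn) = (0.0000−0.0000)/(118.5408−71.1245) = 0.0000. V = [p*·0.0000 + (1−p*)·0.0000]/1.28 = 0.0000. B = V − Δ·S = 0.0000.
(2,1): S=141.1200. Δ = (V_up−V_dn)/(S_up−S_dn) = (39.7480−0.0000)/(197.5680−118.5408) = 0.5030. V = [p*·39.7480 + (1−p*)·0.0000]/1.28 = 24.3989. B = V − Δ·S = -46.5797.
(2,2): S=235.2000. Δ = (V_up−V_dn)/(S_up−S_dn) = (171.4600−39.7480)/(329.2800−197.5680) = 1.0000. V = [p*·171.4600 + (1−p*)·39.7480]/1.28 = 111.9031. B = V − Δ·S = -123.2969.
(1,0): S=100.8000. Δ = (V_up−V_dn)/(S_up−S_dn) = (24.3989−0.0000)/(141.1200−84.6720) = 0.4322. V = [p*·24.3989 + (1−p*)·0.0000]/1.28 = 14.9770. B = V − Δ·S = -28.5924.
(1,1): S=168.0000. Δ = (V_up−V_dn)/(S_up−S_dn) = (111.9031−24.3989)/(235.2000−141.1200) = 0.9301. V = [p*·111.9031 + (1−p*)·24.3989]/1.28 = 72.7752. B = V − Δ·S = -83.4824.
(0,0): S=120.0000. Δ = (V_up−V_dn)/(S_up−S_dn) = (72.7752−14.9770)/(168.0000−100.8000) = 0.8601. V = [p*·72.7752 + (1−p*)·14.9770]/1.28 = 47.1796. B = V − Δ·S = -56.0315.
Self-financing check: at every node Δ·S+B equals the discounted successor values.

(0,0): Delta=0.8601 Bond=-56.0315
(1,0): Delta=0.4322 Bond=-28.5924
(1,1): Delta=0.9301 Bond=-83.4824
(2,0): Delta=0.0000 Bond=0.0000
(2,1): Delta=0.5030 Bond=-46.5797
(2,2): Delta=1.0000 Bond=-123.2969
V0=47.1796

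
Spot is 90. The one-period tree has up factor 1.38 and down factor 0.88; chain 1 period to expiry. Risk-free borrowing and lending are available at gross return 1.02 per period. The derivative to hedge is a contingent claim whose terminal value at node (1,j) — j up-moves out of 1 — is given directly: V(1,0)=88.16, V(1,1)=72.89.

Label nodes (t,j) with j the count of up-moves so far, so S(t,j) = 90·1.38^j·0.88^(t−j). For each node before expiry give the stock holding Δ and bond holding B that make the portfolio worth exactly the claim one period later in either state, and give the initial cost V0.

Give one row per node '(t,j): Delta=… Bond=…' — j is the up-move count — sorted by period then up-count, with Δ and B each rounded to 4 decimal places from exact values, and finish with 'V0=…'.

(0,0): Delta=-0.3393 Bond=112.7796
V0=82.2396

No-arbitrage ⇒ martingale measure with p* = (R−d)/(u−d) = 0.2800.
At expiry t=1: V(1,0)=88.1600, V(1,1)=72.8900
Node (0,0) S=90.0000: V=(p*·72.8900+(1−p*)·88.1600)/1.02=82.2396; Δ=(72.8900−88.1600)/(124.2000−79.2000)=-0.3393; B=V−Δ·S=112.7796
Each (Δ,B) replicates both successor values, so the strategy is self-financing and V0 is arbitrage-free.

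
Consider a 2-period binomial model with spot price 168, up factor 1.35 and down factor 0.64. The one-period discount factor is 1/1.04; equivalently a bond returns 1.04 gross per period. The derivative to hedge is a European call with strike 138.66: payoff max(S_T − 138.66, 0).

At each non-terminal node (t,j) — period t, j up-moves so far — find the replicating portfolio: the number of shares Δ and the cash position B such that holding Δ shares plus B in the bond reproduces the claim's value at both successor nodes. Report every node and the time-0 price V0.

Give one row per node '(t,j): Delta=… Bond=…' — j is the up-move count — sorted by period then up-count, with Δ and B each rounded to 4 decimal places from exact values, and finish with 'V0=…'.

(0,0): Delta=0.7542 Bond=-74.5871
(1,0): Delta=0.0850 Bond=-5.6269
(1,1): Delta=1.0000 Bond=-133.3269
V0=52.1119

Under the risk-neutral measure, an up-move has probability p* = (R−d)/(u−d) = 0.5634 and values discount at R = 1.04.
Terminal payoffs: V(2,0)=0.0000, V(2,1)=6.4920, V(2,2)=167.5200
(1,0): S=107.5200. Δ = (V_up−V_dn)/(S_up−S_dn) = (6.4920−0.0000)/(145.1520−68.8128) = 0.0850. V = [p*·6.4920 + (1−p*)·0.0000]/1.04 = 3.5168. B = V − Δ·S = -5.6269.
(1,1): S=226.8000. Δ = (V_up−V_dn)/(S_up−S_dn) = (167.5200−6.4920)/(306.1800−145.1520) = 1.0000. V = [p*·167.5200 + (1−p*)·6.4920]/1.04 = 93.4731. B = V − Δ·S = -133.3269.
(0,0): S=168.0000. Δ = (V_up−V_dn)/(S_up−S_dn) = (93.4731−3.5168)/(226.8000−107.5200) = 0.7542. V = [p*·93.4731 + (1−p*)·3.5168]/1.04 = 52.1119. B = V − Δ·S = -74.5871.
The time-0 hedge costs 52.1119, which is the no-arbitrage price.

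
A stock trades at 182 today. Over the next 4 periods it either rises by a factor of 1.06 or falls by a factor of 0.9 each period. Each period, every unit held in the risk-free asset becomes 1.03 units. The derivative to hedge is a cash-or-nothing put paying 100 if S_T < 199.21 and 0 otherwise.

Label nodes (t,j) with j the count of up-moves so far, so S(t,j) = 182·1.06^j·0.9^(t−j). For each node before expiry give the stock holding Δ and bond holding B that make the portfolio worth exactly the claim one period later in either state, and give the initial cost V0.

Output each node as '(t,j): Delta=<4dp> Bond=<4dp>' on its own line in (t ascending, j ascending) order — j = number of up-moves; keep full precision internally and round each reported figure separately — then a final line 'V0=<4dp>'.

Since d<R<u, set p* = (R−d)/(u−d) = 0.8125; price each node as the discounted p*-expectation of its children.
Terminal values V(4,·): V(4,0)=100.0000, V(4,1)=100.0000, V(4,2)=100.0000, V(4,3)=100.0000, V(4,4)=0.0000
(3,0): S=132.6780. Δ = (V_up−V_dn)/(S_up−S_dn) = (100.0000−100.0000)/(140.6387−119.4102) = 0.0000. V = [p*·100.0000 + (1−p*)·100.0000]/1.03 = 97.0874. B = V − Δ·S = 97.0874.
(3,1): S=156.2652. Δ = (V_up−V_dn)/(S_up−S_dn) = (100.0000−100.0000)/(165.6411−140.6387) = 0.0000. V = [p*·100.0000 + (1−p*)·100.0000]/1.03 = 97.0874. B = V − Δ·S = 97.0874.
(3,2): S=184.0457. Δ = (V_up−V_dn)/(S_up−S_dn) = (100.0000−100.0000)/(195.0884−165.6411) = 0.0000. V = [p*·100.0000 + (1−p*)·100.0000]/1.03 = 97.0874. B = V − Δ·S = 97.0874.
(3,3): S=216.7649. Δ = (V_up−V_dn)/(S_up−S_dn) = (0.0000−100.0000)/(229.7708−195.0884) = -2.8833. V = [p*·0.0000 + (1−p*)·100.0000]/1.03 = 18.2039. B = V − Δ·S = 643.2039.
(2,0): S=147.4200. Δ = (V_up−V_dn)/(S_up−S_dn) = (97.0874−97.0874)/(156.2652−132.6780) = 0.0000. V = [p*·97.0874 + (1−p*)·97.0874]/1.03 = 94.2596. B = V − Δ·S = 94.2596.
(2,1): S=173.6280. Δ = (V_up−V_dn)/(S_up−S_dn) = (97.0874−97.0874)/(184.0457−156.2652) = 0.0000. V = [p*·97.0874 + (1−p*)·97.0874]/1.03 = 94.2596. B = V − Δ·S = 94.2596.
(2,2): S=204.4952. Δ = (V_up−V_dn)/(S_up−S_dn) = (18.2039−97.0874)/(216.7649−184.0457) = -2.4109. V = [p*·18.2039 + (1−p*)·97.0874]/1.03 = 32.0335. B = V − Δ·S = 525.0554.
(1,0): S=163.8000. Δ = (V_up−V_dn)/(S_up−S_dn) = (94.2596−94.2596)/(173.6280−147.4200) = 0.0000. V = [p*·94.2596 + (1−p*)·94.2596]/1.03 = 91.5142. B = V − Δ·S = 91.5142.
(1,1): S=192.9200. Δ = (V_up−V_dn)/(S_up−S_dn) = (32.0335−94.2596)/(204.4952−173.6280) = -2.0159. V = [p*·32.0335 + (1−p*)·94.2596]/1.03 = 42.4281. B = V − Δ·S = 431.3409.
(0,0): S=182.0000. Δ = (V_up−V_dn)/(S_up−S_dn) = (42.4281−91.5142)/(192.9200−163.8000) = -1.6856. V = [p*·42.4281 + (1−p*)·91.5142]/1.03 = 50.1279. B = V − Δ·S = 356.9159.
Each (Δ,B) replicates both successor values, so the strategy is self-financing and V0 is arbitrage-free.

(0,0): Delta=-1.6856 Bond=356.9159
(1,0): Delta=0.0000 Bond=91.5142
(1,1): Delta=-2.0159 Bond=431.3409
(2,0): Delta=0.0000 Bond=94.2596
(2,1): Delta=0.0000 Bond=94.2596
(2,2): Delta=-2.4109 Bond=525.0554
(3,0): Delta=0.0000 Bond=97.0874
(3,1): Delta=0.0000 Bond=97.0874
(3,2): Delta=0.0000 Bond=97.0874
(3,3): Delta=-2.8833 Bond=643.2039
V0=50.1279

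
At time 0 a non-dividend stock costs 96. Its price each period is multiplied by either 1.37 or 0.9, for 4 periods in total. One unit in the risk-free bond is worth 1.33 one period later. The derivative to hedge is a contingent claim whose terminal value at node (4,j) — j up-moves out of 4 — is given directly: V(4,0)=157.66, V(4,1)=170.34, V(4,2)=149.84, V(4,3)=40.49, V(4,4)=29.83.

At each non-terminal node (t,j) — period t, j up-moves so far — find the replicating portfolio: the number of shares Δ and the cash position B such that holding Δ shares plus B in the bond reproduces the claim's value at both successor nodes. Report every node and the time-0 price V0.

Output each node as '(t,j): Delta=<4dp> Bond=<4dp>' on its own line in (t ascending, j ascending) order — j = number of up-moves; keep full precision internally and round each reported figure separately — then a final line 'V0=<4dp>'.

(0,0): Delta=-0.3008 Bond=40.7988
(1,0): Delta=-1.3174 Bond=142.0938
(1,1): Delta=-0.2387 Bond=46.0920
(2,0): Delta=-0.3636 Bond=114.8221
(2,1): Delta=-1.3757 Bond=195.8836
(2,2): Delta=-0.1692 Bond=48.7832
(3,0): Delta=0.3855 Bond=100.2851
(3,1): Delta=-0.4094 Bond=157.5905
(3,2): Delta=-1.4347 Bond=270.1005
(3,3): Delta=-0.0919 Bond=45.7916
V0=11.9201

The replicating-portfolio and risk-neutral prices coincide; use p* = (1.33−0.9)/(1.37−0.9) = 0.9149 for the latter.
Terminal payoffs: V(4,0)=157.6600, V(4,1)=170.3400, V(4,2)=149.8400, V(4,3)=40.4900, V(4,4)=29.8300
Node (3,0) S=69.9840: V=(p*·170.3400+(1−p*)·157.6600)/1.33=127.2638; Δ=(170.3400−157.6600)/(95.8781−62.9856)=0.3855; B=V−Δ·S=100.2851
Node (3,1) S=106.5312: V=(p*·149.8400+(1−p*)·170.3400)/1.33=113.9734; Δ=(149.8400−170.3400)/(145.9477−95.8781)=-0.4094; B=V−Δ·S=157.5905
Node (3,2) S=162.1642: V=(p*·40.4900+(1−p*)·149.8400)/1.33=37.4409; Δ=(40.4900−149.8400)/(222.1649−145.9477)=-1.4347; B=V−Δ·S=270.1005
Node (3,3) S=246.8499: V=(p*·29.8300+(1−p*)·40.4900)/1.33=23.1107; Δ=(29.8300−40.4900)/(338.1843−222.1649)=-0.0919; B=V−Δ·S=45.7916
Node (2,0) S=77.7600: V=(p*·113.9734+(1−p*)·127.2638)/1.33=86.5448; Δ=(113.9734−127.2638)/(106.5312−69.9840)=-0.3636; B=V−Δ·S=114.8221
Node (2,1) S=118.3680: V=(p*·37.4409+(1−p*)·113.9734)/1.33=33.0483; Δ=(37.4409−113.9734)/(162.1642−106.5312)=-1.3757; B=V−Δ·S=195.8836
Node (2,2) S=180.1824: V=(p*·23.1107+(1−p*)·37.4409)/1.33=18.2935; Δ=(23.1107−37.4409)/(246.8499−162.1642)=-0.1692; B=V−Δ·S=48.7832
Node (1,0) S=86.4000: V=(p*·33.0483+(1−p*)·86.5448)/1.33=28.2716; Δ=(33.0483−86.5448)/(118.3680−77.7600)=-1.3174; B=V−Δ·S=142.0938
Node (1,1) S=131.5200: V=(p*·18.2935+(1−p*)·33.0483)/1.33=14.6986; Δ=(18.2935−33.0483)/(180.1824−118.3680)=-0.2387; B=V−Δ·S=46.0920
Node (0,0) S=96.0000: V=(p*·14.6986+(1−p*)·28.2716)/1.33=11.9201; Δ=(14.6986−28.2716)/(131.5200−86.4000)=-0.3008; B=V−Δ·S=40.7988
The time-0 hedge costs 11.9201, which is the no-arbitrage price.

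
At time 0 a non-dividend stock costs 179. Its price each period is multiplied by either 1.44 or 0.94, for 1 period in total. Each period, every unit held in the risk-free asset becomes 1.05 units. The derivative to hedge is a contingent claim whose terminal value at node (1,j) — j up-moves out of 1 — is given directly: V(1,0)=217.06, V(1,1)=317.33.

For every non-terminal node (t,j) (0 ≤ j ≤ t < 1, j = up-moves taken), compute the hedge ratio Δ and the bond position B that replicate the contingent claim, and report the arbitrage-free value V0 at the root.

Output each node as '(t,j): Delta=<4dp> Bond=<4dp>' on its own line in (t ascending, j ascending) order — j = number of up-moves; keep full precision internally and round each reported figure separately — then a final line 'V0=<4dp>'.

Under the risk-neutral measure, an up-move has probability p* = (R−d)/(u−d) = 0.2200 and values discount at R = 1.05.
Terminal payoffs: V(1,0)=217.0600, V(1,1)=317.3300
Node (0,0) S=179.0000: V=(p*·317.3300+(1−p*)·217.0600)/1.05=227.7328; Δ=(317.3300−217.0600)/(257.7600−168.2600)=1.1203; B=V−Δ·S=27.1928
Self-financing check: at every node Δ·S+B equals the discounted successor values.

(0,0): Delta=1.1203 Bond=27.1928
V0=227.7328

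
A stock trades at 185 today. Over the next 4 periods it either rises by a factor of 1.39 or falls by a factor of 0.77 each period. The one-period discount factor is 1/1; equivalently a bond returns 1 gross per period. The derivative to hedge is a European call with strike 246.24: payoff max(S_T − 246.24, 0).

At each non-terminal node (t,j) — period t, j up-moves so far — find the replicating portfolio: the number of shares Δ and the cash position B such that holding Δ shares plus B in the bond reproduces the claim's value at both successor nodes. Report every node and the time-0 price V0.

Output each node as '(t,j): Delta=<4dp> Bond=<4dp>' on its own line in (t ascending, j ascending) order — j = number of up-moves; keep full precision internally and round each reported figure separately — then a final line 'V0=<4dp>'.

(0,0): Delta=0.4458 Bond=-56.5398
(1,0): Delta=0.2124 Bond=-23.2998
(1,1): Delta=0.6650 Bond=-112.9034
(2,0): Delta=0.0000 Bond=0.0000
(2,1): Delta=0.4120 Bond=-62.8080
(2,2): Delta=0.9026 Bond=-197.8477
(3,0): Delta=0.0000 Bond=0.0000
(3,1): Delta=0.0000 Bond=0.0000
(3,2): Delta=0.7989 Bond=-169.3086
(3,3): Delta=1.0000 Bond=-246.2400
V0=25.9270

Since d<R<u, set p* = (R−d)/(u−d) = 0.3710; price each node as the discounted p*-expectation of its children.
At expiry t=4: V(4,0)=0.0000, V(4,1)=0.0000, V(4,2)=0.0000, V(4,3)=136.3264, V(4,4)=444.3669
  t=3,j=0: stock 84.4586 → up 117.3975 (V=0.0000), down 65.0331 (V=0.0000). Price 0.0000; hedge Δ=0.0000, bond B=0.0000.
  t=3,j=1: stock 152.4642 → up 211.9253 (V=0.0000), down 117.3975 (V=0.0000). Price 0.0000; hedge Δ=0.0000, bond B=0.0000.
  t=3,j=2: stock 275.2276 → up 382.5664 (V=136.3264), down 211.9253 (V=0.0000). Price 50.5727; hedge Δ=0.7989, bond B=-169.3086.
  t=3,j=3: stock 496.8395 → up 690.6069 (V=444.3669), down 382.5664 (V=136.3264). Price 250.5995; hedge Δ=1.0000, bond B=-246.2400.
  t=2,j=0: stock 109.6865 → up 152.4642 (V=0.0000), down 84.4586 (V=0.0000). Price 0.0000; hedge Δ=0.0000, bond B=0.0000.
  t=2,j=1: stock 198.0055 → up 275.2276 (V=50.5727), down 152.4642 (V=0.0000). Price 18.7608; hedge Δ=0.4120, bond B=-62.8080.
  t=2,j=2: stock 357.4385 → up 496.8395 (V=250.5995), down 275.2276 (V=50.5727). Price 124.7762; hedge Δ=0.9026, bond B=-197.8477.
  t=1,j=0: stock 142.4500 → up 198.0055 (V=18.7608), down 109.6865 (V=0.0000). Price 6.9597; hedge Δ=0.2124, bond B=-23.2998.
  t=1,j=1: stock 257.1500 → up 357.4385 (V=124.7762), down 198.0055 (V=18.7608). Price 58.0891; hedge Δ=0.6650, bond B=-112.9034.
  t=0,j=0: stock 185.0000 → up 257.1500 (V=58.0891), down 142.4500 (V=6.9597). Price 25.9270; hedge Δ=0.4458, bond B=-56.5398.
Each (Δ,B) replicates both successor values, so the strategy is self-financing and V0 is arbitrage-free.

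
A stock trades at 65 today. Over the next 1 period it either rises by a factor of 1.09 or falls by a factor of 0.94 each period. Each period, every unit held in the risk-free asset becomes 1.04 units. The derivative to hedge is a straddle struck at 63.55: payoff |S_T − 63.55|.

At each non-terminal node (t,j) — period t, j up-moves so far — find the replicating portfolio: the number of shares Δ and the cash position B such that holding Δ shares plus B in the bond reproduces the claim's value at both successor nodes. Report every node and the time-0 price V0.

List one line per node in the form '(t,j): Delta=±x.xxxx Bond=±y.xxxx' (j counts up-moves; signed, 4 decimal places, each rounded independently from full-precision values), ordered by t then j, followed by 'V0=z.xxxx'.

(0,0): Delta=0.4974 Bond=-26.8686
V0=5.4647

Under the risk-neutral measure, an up-move has probability p* = (R−d)/(u−d) = 0.6667 and values discount at R = 1.04.
At expiry t=1: V(1,0)=2.4500, V(1,1)=7.3000
Node (0,0) S=65.0000: V=(p*·7.3000+(1−p*)·2.4500)/1.04=5.4647; Δ=(7.3000−2.4500)/(70.8500−61.1000)=0.4974; B=V−Δ·S=-26.8686
Root portfolio cost Δ·65+B reproduces V0=5.4647.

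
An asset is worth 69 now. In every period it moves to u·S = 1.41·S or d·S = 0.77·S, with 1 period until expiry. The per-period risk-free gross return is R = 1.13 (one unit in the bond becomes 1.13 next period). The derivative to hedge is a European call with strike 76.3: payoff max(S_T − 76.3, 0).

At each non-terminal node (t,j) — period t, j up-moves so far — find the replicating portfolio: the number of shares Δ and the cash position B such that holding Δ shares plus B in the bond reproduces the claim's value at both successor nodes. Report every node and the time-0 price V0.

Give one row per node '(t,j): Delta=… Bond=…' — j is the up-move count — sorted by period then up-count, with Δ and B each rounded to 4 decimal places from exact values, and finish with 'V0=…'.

(0,0): Delta=0.4753 Bond=-22.3483
V0=10.4486

Since d<R<u, set p* = (R−d)/(u−d) = 0.5625; price each node as the discounted p*-expectation of its children.
At expiry t=1: V(1,0)=0.0000, V(1,1)=20.9900
  t=0,j=0: stock 69.0000 → up 97.2900 (V=20.9900), down 53.1300 (V=0.0000). Price 10.4486; hedge Δ=0.4753, bond B=-22.3483.
Self-financing check: at every node Δ·S+B equals the discounted successor values.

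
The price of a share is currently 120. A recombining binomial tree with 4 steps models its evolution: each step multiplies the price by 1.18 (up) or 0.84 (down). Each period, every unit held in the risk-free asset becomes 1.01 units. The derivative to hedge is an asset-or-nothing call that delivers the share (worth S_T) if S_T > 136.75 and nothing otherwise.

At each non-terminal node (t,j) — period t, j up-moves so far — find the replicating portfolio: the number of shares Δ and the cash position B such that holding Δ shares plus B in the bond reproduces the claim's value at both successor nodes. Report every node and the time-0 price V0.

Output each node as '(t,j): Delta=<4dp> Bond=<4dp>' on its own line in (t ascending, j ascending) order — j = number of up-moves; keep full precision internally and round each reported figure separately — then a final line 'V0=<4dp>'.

(0,0): Delta=1.6768 Bond=-147.4527
(1,0): Delta=1.1843 Bond=-99.2848
(1,1): Delta=2.0274 Bond=-198.5696
(2,0): Delta=0.0000 Bond=0.0000
(2,1): Delta=2.0274 Bond=-200.5553
(2,2): Delta=2.0274 Bond=-200.5553
(3,0): Delta=0.0000 Bond=0.0000
(3,1): Delta=0.0000 Bond=0.0000
(3,2): Delta=3.4706 Bond=-405.1217
(3,3): Delta=1.0000 Bond=0.0000
V0=53.7623

Since d<R<u, set p* = (R−d)/(u−d) = 0.5000; price each node as the discounted p*-expectation of its children.
At expiry t=4: V(4,0)=0.0000, V(4,1)=0.0000, V(4,2)=0.0000, V(4,3)=165.6176, V(4,4)=232.6533
Node (3,0) S=71.1245: V=(p*·0.0000+(1−p*)·0.0000)/1.01=0.0000; Δ=(0.0000−0.0000)/(83.9269−59.7446)=0.0000; B=V−Δ·S=0.0000
Node (3,1) S=99.9130: V=(p*·0.0000+(1−p*)·0.0000)/1.01=0.0000; Δ=(0.0000−0.0000)/(117.8973−83.9269)=0.0000; B=V−Δ·S=0.0000
Node (3,2) S=140.3539: V=(p*·165.6176+(1−p*)·0.0000)/1.01=81.9889; Δ=(165.6176−0.0000)/(165.6176−117.8973)=3.4706; B=V−Δ·S=-405.1217
Node (3,3) S=197.1638: V=(p*·232.6533+(1−p*)·165.6176)/1.01=197.1638; Δ=(232.6533−165.6176)/(232.6533−165.6176)=1.0000; B=V−Δ·S=0.0000
Node (2,0) S=84.6720: V=(p*·0.0000+(1−p*)·0.0000)/1.01=0.0000; Δ=(0.0000−0.0000)/(99.9130−71.1245)=0.0000; B=V−Δ·S=0.0000
Node (2,1) S=118.9440: V=(p*·81.9889+(1−p*)·0.0000)/1.01=40.5886; Δ=(81.9889−0.0000)/(140.3539−99.9130)=2.0274; B=V−Δ·S=-200.5553
Node (2,2) S=167.0880: V=(p*·197.1638+(1−p*)·81.9889)/1.01=138.1944; Δ=(197.1638−81.9889)/(197.1638−140.3539)=2.0274; B=V−Δ·S=-200.5553
Node (1,0) S=100.8000: V=(p*·40.5886+(1−p*)·0.0000)/1.01=20.0934; Δ=(40.5886−0.0000)/(118.9440−84.6720)=1.1843; B=V−Δ·S=-99.2848
Node (1,1) S=141.6000: V=(p*·138.1944+(1−p*)·40.5886)/1.01=88.5064; Δ=(138.1944−40.5886)/(167.0880−118.9440)=2.0274; B=V−Δ·S=-198.5696
Node (0,0) S=120.0000: V=(p*·88.5064+(1−p*)·20.0934)/1.01=53.7623; Δ=(88.5064−20.0934)/(141.6000−100.8000)=1.6768; B=V−Δ·S=-147.4527
Root portfolio cost Δ·120+B reproduces V0=53.7623.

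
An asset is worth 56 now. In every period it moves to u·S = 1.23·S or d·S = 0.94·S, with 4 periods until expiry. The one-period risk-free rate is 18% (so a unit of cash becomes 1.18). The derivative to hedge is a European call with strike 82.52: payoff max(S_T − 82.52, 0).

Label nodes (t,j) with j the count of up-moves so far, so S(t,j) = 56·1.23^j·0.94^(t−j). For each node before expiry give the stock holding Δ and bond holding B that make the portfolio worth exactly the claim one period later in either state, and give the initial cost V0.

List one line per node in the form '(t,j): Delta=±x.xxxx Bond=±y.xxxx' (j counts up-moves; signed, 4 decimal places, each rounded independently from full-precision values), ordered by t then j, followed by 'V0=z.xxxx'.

Under the risk-neutral measure, an up-move has probability p* = (R−d)/(u−d) = 0.8276 and values discount at R = 1.18.
Terminal values V(4,·): V(4,0)=0.0000, V(4,1)=0.0000, V(4,2)=0.0000, V(4,3)=15.4360, V(4,4)=45.6565
  t=3,j=0: stock 46.5127 → up 57.2106 (V=0.0000), down 43.7219 (V=0.0000). Price 0.0000; hedge Δ=0.0000, bond B=0.0000.
  t=3,j=1: stock 60.8624 → up 74.8607 (V=0.0000), down 57.2106 (V=0.0000). Price 0.0000; hedge Δ=0.0000, bond B=0.0000.
  t=3,j=2: stock 79.6391 → up 97.9560 (V=15.4360), down 74.8607 (V=0.0000). Price 10.8260; hedge Δ=0.6684, bond B=-42.4017.
  t=3,j=3: stock 104.2086 → up 128.1765 (V=45.6565), down 97.9560 (V=15.4360). Price 34.2763; hedge Δ=1.0000, bond B=-69.9322.
  t=2,j=0: stock 49.4816 → up 60.8624 (V=0.0000), down 46.5127 (V=0.0000). Price 0.0000; hedge Δ=0.0000, bond B=0.0000.
  t=2,j=1: stock 64.7472 → up 79.6391 (V=10.8260), down 60.8624 (V=0.0000). Price 7.5927; hedge Δ=0.5766, bond B=-29.7382.
  t=2,j=2: stock 84.7224 → up 104.2086 (V=34.2763), down 79.6391 (V=10.8260). Price 25.6213; hedge Δ=0.9545, bond B=-55.2420.
  t=1,j=0: stock 52.6400 → up 64.7472 (V=7.5927), down 49.4816 (V=0.0000). Price 5.3251; hedge Δ=0.4974, bond B=-20.8567.
  t=1,j=1: stock 68.8800 → up 84.7224 (V=25.6213), down 64.7472 (V=7.5927). Price 19.0788; hedge Δ=0.9025, bond B=-43.0888.
  t=0,j=0: stock 56.0000 → up 68.8800 (V=19.0788), down 52.6400 (V=5.3251). Price 14.1589; hedge Δ=0.8469, bond B=-33.2675.
Self-financing check: at every node Δ·S+B equals the discounted successor values.

(0,0): Delta=0.8469 Bond=-33.2675
(1,0): Delta=0.4974 Bond=-20.8567
(1,1): Delta=0.9025 Bond=-43.0888
(2,0): Delta=0.0000 Bond=0.0000
(2,1): Delta=0.5766 Bond=-29.7382
(2,2): Delta=0.9545 Bond=-55.2420
(3,0): Delta=0.0000 Bond=0.0000
(3,1): Delta=0.0000 Bond=0.0000
(3,2): Delta=0.6684 Bond=-42.4017
(3,3): Delta=1.0000 Bond=-69.9322
V0=14.1589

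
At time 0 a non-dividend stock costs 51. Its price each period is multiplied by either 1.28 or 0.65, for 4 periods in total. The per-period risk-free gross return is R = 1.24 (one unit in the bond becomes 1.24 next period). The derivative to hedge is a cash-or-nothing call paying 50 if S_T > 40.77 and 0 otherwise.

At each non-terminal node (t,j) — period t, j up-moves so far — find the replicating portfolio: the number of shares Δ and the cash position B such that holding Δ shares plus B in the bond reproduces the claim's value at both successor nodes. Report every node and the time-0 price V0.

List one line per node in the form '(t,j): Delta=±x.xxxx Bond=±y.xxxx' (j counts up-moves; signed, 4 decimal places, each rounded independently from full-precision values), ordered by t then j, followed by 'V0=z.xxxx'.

Risk-neutral probability p* = (R−d)/(u−d) = (1.24−0.65)/(1.28−0.65) = 0.9365.
Terminal payoffs: V(4,0)=0.0000, V(4,1)=0.0000, V(4,2)=0.0000, V(4,3)=50.0000, V(4,4)=50.0000
(3,0): S=14.0059. Δ = (V_up−V_dn)/(S_up−S_dn) = (0.0000−0.0000)/(17.9275−9.1038) = 0.0000. V = [p*·0.0000 + (1−p*)·0.0000]/1.24 = 0.0000. B = V − Δ·S = 0.0000.
(3,1): S=27.5808. Δ = (V_up−V_dn)/(S_up−S_dn) = (0.0000−0.0000)/(35.3034−17.9275) = 0.0000. V = [p*·0.0000 + (1−p*)·0.0000]/1.24 = 0.0000. B = V − Δ·S = 0.0000.
(3,2): S=54.3130. Δ = (V_up−V_dn)/(S_up−S_dn) = (50.0000−0.0000)/(69.5206−35.3034) = 1.4613. V = [p*·50.0000 + (1−p*)·0.0000]/1.24 = 37.7624. B = V − Δ·S = -41.6027.
(3,3): S=106.9548. Δ = (V_up−V_dn)/(S_up−S_dn) = (50.0000−50.0000)/(136.9021−69.5206) = 0.0000. V = [p*·50.0000 + (1−p*)·50.0000]/1.24 = 40.3226. B = V − Δ·S = 40.3226.
(2,0): S=21.5475. Δ = (V_up−V_dn)/(S_up−S_dn) = (0.0000−0.0000)/(27.5808−14.0059) = 0.0000. V = [p*·0.0000 + (1−p*)·0.0000]/1.24 = 0.0000. B = V − Δ·S = 0.0000.
(2,1): S=42.4320. Δ = (V_up−V_dn)/(S_up−S_dn) = (37.7624−0.0000)/(54.3130−27.5808) = 1.4126. V = [p*·37.7624 + (1−p*)·0.0000]/1.24 = 28.5200. B = V − Δ·S = -31.4203.
(2,2): S=83.5584. Δ = (V_up−V_dn)/(S_up−S_dn) = (40.3226−37.7624)/(106.9548−54.3130) = 0.0486. V = [p*·40.3226 + (1−p*)·37.7624]/1.24 = 32.3871. B = V − Δ·S = 28.3234.
(1,0): S=33.1500. Δ = (V_up−V_dn)/(S_up−S_dn) = (28.5200−0.0000)/(42.4320−21.5475) = 1.3656. V = [p*·28.5200 + (1−p*)·0.0000]/1.24 = 21.5397. B = V − Δ·S = -23.7302.
(1,1): S=65.2800. Δ = (V_up−V_dn)/(S_up−S_dn) = (32.3871−28.5200)/(83.5584−42.4320) = 0.0940. V = [p*·32.3871 + (1−p*)·28.5200]/1.24 = 25.9206. B = V − Δ·S = 19.7824.
(0,0): S=51.0000. Δ = (V_up−V_dn)/(S_up−S_dn) = (25.9206−21.5397)/(65.2800−33.1500) = 0.1364. V = [p*·25.9206 + (1−p*)·21.5397]/1.24 = 20.6794. B = V − Δ·S = 13.7255.
Root portfolio cost Δ·51+B reproduces V0=20.6794.

(0,0): Delta=0.1364 Bond=13.7255
(1,0): Delta=1.3656 Bond=-23.7302
(1,1): Delta=0.0940 Bond=19.7824
(2,0): Delta=0.0000 Bond=0.0000
(2,1): Delta=1.4126 Bond=-31.4203
(2,2): Delta=0.0486 Bond=28.3234
(3,0): Delta=0.0000 Bond=0.0000
(3,1): Delta=0.0000 Bond=0.0000
(3,2): Delta=1.4613 Bond=-41.6027
(3,3): Delta=0.0000 Bond=40.3226
V0=20.6794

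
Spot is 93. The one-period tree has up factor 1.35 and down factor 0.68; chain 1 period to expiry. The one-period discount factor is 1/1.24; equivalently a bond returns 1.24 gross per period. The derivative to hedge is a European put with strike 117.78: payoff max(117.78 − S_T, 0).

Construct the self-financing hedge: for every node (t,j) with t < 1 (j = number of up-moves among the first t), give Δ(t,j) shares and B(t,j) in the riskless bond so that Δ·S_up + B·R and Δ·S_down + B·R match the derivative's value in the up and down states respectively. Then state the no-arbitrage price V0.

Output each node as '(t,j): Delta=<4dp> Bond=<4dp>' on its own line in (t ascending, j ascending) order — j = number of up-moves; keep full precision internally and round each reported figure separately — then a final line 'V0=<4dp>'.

The replicating-portfolio and risk-neutral prices coincide; use p* = (1.24−0.68)/(1.35−0.68) = 0.8358 for the latter.
Terminal values V(1,·): V(1,0)=54.5400, V(1,1)=0.0000
  t=0,j=0: stock 93.0000 → up 125.5500 (V=0.0000), down 63.2400 (V=54.5400). Price 7.2212; hedge Δ=-0.8753, bond B=88.6242.
The time-0 hedge costs 7.2212, which is the no-arbitrage price.

(0,0): Delta=-0.8753 Bond=88.6242
V0=7.2212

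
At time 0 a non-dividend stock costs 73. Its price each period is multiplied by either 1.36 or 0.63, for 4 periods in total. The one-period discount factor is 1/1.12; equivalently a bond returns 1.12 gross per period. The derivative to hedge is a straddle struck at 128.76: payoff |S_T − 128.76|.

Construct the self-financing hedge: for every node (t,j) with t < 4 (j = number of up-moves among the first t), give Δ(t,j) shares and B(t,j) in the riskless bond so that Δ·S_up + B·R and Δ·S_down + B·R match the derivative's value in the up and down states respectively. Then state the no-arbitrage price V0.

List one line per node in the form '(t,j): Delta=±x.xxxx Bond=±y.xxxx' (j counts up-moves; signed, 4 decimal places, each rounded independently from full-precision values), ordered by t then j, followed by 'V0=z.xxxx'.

(0,0): Delta=-0.0227 Bond=41.6975
(1,0): Delta=-1.0000 Bond=91.6488
(1,1): Delta=0.1991 Bond=24.6860
(2,0): Delta=-1.0000 Bond=102.6467
(2,1): Delta=-1.0000 Bond=102.6467
(2,2): Delta=0.4711 Bond=-9.0856
(3,0): Delta=-1.0000 Bond=114.9643
(3,1): Delta=-1.0000 Bond=114.9643
(3,2): Delta=-1.0000 Bond=114.9643
(3,3): Delta=0.8049 Bond=-71.4690
V0=40.0430

Risk-neutral probability p* = (R−d)/(u−d) = (1.12−0.63)/(1.36−0.63) = 0.6712.
Payoff layer (t=4): V(4,0)=117.2603, V(4,1)=103.9353, V(4,2)=75.1702, V(4,3)=13.0742, V(4,4)=120.9745
Node (3,0) S=18.2534: V=(p*·103.9353+(1−p*)·117.2603)/1.12=96.7109; Δ=(103.9353−117.2603)/(24.8247−11.4997)=-1.0000; B=V−Δ·S=114.9643
Node (3,1) S=39.4042: V=(p*·75.1702+(1−p*)·103.9353)/1.12=75.5601; Δ=(75.1702−103.9353)/(53.5898−24.8247)=-1.0000; B=V−Δ·S=114.9643
Node (3,2) S=85.0631: V=(p*·13.0742+(1−p*)·75.1702)/1.12=29.9012; Δ=(13.0742−75.1702)/(115.6858−53.5898)=-1.0000; B=V−Δ·S=114.9643
Node (3,3) S=183.6283: V=(p*·120.9745+(1−p*)·13.0742)/1.12=76.3396; Δ=(120.9745−13.0742)/(249.7345−115.6858)=0.8049; B=V−Δ·S=-71.4690
Node (2,0) S=28.9737: V=(p*·75.5601+(1−p*)·96.7109)/1.12=73.6730; Δ=(75.5601−96.7109)/(39.4042−18.2534)=-1.0000; B=V−Δ·S=102.6467
Node (2,1) S=62.5464: V=(p*·29.9012+(1−p*)·75.5601)/1.12=40.1003; Δ=(29.9012−75.5601)/(85.0631−39.4042)=-1.0000; B=V−Δ·S=102.6467
Node (2,2) S=135.0208: V=(p*·76.3396+(1−p*)·29.9012)/1.12=54.5288; Δ=(76.3396−29.9012)/(183.6283−85.0631)=0.4711; B=V−Δ·S=-9.0856
Node (1,0) S=45.9900: V=(p*·40.1003+(1−p*)·73.6730)/1.12=45.6588; Δ=(40.1003−73.6730)/(62.5464−28.9737)=-1.0000; B=V−Δ·S=91.6488
Node (1,1) S=99.2800: V=(p*·54.5288+(1−p*)·40.1003)/1.12=44.4510; Δ=(54.5288−40.1003)/(135.0208−62.5464)=0.1991; B=V−Δ·S=24.6860
Node (0,0) S=73.0000: V=(p*·44.4510+(1−p*)·45.6588)/1.12=40.0430; Δ=(44.4510−45.6588)/(99.2800−45.9900)=-0.0227; B=V−Δ·S=41.6975
The time-0 hedge costs 40.0430, which is the no-arbitrage price.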